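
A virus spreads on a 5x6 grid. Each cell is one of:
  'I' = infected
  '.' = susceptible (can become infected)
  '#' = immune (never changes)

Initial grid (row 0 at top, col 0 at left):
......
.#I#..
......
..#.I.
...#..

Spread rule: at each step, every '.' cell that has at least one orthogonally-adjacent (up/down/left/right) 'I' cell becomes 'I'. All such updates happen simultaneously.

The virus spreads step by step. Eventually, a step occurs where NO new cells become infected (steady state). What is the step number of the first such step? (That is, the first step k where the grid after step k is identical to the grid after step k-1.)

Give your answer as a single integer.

Answer: 6

Derivation:
Step 0 (initial): 2 infected
Step 1: +6 new -> 8 infected
Step 2: +7 new -> 15 infected
Step 3: +5 new -> 20 infected
Step 4: +4 new -> 24 infected
Step 5: +2 new -> 26 infected
Step 6: +0 new -> 26 infected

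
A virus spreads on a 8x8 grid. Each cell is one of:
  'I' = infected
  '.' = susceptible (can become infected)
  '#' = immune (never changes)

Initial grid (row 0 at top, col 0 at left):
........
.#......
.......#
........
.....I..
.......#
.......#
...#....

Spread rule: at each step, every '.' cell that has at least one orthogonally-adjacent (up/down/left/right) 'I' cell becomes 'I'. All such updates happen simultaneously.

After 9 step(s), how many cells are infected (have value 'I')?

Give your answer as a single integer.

Answer: 59

Derivation:
Step 0 (initial): 1 infected
Step 1: +4 new -> 5 infected
Step 2: +8 new -> 13 infected
Step 3: +10 new -> 23 infected
Step 4: +10 new -> 33 infected
Step 5: +10 new -> 43 infected
Step 6: +8 new -> 51 infected
Step 7: +4 new -> 55 infected
Step 8: +3 new -> 58 infected
Step 9: +1 new -> 59 infected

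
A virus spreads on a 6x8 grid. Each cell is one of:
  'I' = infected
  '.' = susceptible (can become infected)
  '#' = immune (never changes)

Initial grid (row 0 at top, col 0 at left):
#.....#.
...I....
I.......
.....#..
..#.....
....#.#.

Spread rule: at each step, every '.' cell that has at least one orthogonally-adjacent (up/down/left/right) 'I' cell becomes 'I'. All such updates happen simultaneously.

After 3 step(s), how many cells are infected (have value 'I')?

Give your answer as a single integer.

Answer: 27

Derivation:
Step 0 (initial): 2 infected
Step 1: +7 new -> 9 infected
Step 2: +9 new -> 18 infected
Step 3: +9 new -> 27 infected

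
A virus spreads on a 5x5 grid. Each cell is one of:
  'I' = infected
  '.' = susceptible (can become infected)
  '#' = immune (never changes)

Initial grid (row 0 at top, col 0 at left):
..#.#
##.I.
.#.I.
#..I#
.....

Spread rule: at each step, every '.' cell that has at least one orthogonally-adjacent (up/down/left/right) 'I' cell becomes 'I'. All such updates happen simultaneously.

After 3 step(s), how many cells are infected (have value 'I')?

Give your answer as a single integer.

Answer: 14

Derivation:
Step 0 (initial): 3 infected
Step 1: +7 new -> 10 infected
Step 2: +3 new -> 13 infected
Step 3: +1 new -> 14 infected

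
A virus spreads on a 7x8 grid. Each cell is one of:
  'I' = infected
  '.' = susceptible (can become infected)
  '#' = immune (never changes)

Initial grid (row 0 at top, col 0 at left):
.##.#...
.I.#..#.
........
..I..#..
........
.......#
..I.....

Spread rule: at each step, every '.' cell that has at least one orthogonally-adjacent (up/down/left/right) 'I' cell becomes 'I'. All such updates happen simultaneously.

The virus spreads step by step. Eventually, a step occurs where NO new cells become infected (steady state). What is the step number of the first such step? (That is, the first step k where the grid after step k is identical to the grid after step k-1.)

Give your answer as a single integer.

Step 0 (initial): 3 infected
Step 1: +10 new -> 13 infected
Step 2: +11 new -> 24 infected
Step 3: +6 new -> 30 infected
Step 4: +5 new -> 35 infected
Step 5: +5 new -> 40 infected
Step 6: +4 new -> 44 infected
Step 7: +3 new -> 47 infected
Step 8: +1 new -> 48 infected
Step 9: +0 new -> 48 infected

Answer: 9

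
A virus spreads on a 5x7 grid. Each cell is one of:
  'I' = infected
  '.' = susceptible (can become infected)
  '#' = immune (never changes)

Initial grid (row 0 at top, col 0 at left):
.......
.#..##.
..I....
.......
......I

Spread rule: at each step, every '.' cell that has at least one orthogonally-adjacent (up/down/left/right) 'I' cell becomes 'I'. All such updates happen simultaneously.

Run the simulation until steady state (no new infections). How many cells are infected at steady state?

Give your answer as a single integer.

Step 0 (initial): 2 infected
Step 1: +6 new -> 8 infected
Step 2: +10 new -> 18 infected
Step 3: +9 new -> 27 infected
Step 4: +4 new -> 31 infected
Step 5: +1 new -> 32 infected
Step 6: +0 new -> 32 infected

Answer: 32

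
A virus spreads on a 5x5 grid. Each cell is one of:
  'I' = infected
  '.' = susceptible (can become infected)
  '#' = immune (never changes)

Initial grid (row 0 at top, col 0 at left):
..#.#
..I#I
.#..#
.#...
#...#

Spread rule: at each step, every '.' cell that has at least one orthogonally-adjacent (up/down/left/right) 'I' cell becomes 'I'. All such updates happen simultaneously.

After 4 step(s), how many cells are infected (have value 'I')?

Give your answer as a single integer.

Step 0 (initial): 2 infected
Step 1: +2 new -> 4 infected
Step 2: +4 new -> 8 infected
Step 3: +4 new -> 12 infected
Step 4: +4 new -> 16 infected

Answer: 16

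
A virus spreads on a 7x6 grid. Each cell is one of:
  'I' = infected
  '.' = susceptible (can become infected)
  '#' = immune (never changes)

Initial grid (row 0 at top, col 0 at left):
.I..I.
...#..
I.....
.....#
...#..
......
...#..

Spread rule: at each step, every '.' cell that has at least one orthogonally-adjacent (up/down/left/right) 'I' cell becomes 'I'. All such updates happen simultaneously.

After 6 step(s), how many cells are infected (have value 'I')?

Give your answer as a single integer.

Step 0 (initial): 3 infected
Step 1: +9 new -> 12 infected
Step 2: +6 new -> 18 infected
Step 3: +6 new -> 24 infected
Step 4: +5 new -> 29 infected
Step 5: +4 new -> 33 infected
Step 6: +4 new -> 37 infected

Answer: 37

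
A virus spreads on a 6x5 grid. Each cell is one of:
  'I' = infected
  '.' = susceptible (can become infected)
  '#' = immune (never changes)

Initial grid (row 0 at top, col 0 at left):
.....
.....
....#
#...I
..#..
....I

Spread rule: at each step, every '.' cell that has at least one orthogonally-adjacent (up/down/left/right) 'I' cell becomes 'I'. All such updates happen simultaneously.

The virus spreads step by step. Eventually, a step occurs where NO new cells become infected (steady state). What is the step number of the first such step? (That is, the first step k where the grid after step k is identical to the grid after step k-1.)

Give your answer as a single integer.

Answer: 8

Derivation:
Step 0 (initial): 2 infected
Step 1: +3 new -> 5 infected
Step 2: +4 new -> 9 infected
Step 3: +4 new -> 13 infected
Step 4: +6 new -> 19 infected
Step 5: +5 new -> 24 infected
Step 6: +2 new -> 26 infected
Step 7: +1 new -> 27 infected
Step 8: +0 new -> 27 infected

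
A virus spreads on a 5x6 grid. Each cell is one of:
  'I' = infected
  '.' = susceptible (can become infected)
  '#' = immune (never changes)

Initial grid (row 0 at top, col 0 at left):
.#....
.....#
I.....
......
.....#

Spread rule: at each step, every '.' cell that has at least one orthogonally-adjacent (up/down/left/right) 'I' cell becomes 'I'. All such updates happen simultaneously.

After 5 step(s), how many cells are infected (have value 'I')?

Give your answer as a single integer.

Answer: 23

Derivation:
Step 0 (initial): 1 infected
Step 1: +3 new -> 4 infected
Step 2: +5 new -> 9 infected
Step 3: +4 new -> 13 infected
Step 4: +5 new -> 18 infected
Step 5: +5 new -> 23 infected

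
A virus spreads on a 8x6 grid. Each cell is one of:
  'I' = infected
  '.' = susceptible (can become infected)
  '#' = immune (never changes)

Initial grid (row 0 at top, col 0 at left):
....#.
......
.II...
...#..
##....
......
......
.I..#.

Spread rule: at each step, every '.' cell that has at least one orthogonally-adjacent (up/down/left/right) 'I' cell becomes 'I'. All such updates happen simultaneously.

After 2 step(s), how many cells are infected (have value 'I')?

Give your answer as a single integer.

Answer: 23

Derivation:
Step 0 (initial): 3 infected
Step 1: +9 new -> 12 infected
Step 2: +11 new -> 23 infected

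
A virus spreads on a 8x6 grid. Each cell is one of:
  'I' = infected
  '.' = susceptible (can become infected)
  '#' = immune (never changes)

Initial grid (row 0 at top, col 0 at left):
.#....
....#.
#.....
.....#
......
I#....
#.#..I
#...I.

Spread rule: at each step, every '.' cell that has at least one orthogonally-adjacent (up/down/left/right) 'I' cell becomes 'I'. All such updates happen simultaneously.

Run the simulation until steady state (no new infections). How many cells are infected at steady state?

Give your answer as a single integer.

Step 0 (initial): 3 infected
Step 1: +5 new -> 8 infected
Step 2: +6 new -> 14 infected
Step 3: +5 new -> 19 infected
Step 4: +6 new -> 25 infected
Step 5: +4 new -> 29 infected
Step 6: +4 new -> 33 infected
Step 7: +4 new -> 37 infected
Step 8: +2 new -> 39 infected
Step 9: +1 new -> 40 infected
Step 10: +0 new -> 40 infected

Answer: 40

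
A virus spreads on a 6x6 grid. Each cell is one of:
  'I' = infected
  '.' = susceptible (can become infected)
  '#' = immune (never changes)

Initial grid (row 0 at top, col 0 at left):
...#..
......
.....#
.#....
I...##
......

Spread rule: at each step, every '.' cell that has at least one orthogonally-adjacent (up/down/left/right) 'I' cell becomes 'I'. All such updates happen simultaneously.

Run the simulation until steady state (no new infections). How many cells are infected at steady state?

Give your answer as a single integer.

Step 0 (initial): 1 infected
Step 1: +3 new -> 4 infected
Step 2: +3 new -> 7 infected
Step 3: +5 new -> 12 infected
Step 4: +5 new -> 17 infected
Step 5: +5 new -> 22 infected
Step 6: +5 new -> 27 infected
Step 7: +1 new -> 28 infected
Step 8: +2 new -> 30 infected
Step 9: +1 new -> 31 infected
Step 10: +0 new -> 31 infected

Answer: 31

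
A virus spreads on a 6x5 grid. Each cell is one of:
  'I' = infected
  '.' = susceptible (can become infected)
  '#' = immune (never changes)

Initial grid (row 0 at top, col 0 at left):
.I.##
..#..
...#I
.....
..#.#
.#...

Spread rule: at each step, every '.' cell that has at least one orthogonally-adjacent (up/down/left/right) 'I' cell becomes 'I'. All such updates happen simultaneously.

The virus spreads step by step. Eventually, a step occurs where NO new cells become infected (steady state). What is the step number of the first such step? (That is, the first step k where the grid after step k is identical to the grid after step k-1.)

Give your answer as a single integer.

Answer: 7

Derivation:
Step 0 (initial): 2 infected
Step 1: +5 new -> 7 infected
Step 2: +4 new -> 11 infected
Step 3: +5 new -> 16 infected
Step 4: +3 new -> 19 infected
Step 5: +3 new -> 22 infected
Step 6: +1 new -> 23 infected
Step 7: +0 new -> 23 infected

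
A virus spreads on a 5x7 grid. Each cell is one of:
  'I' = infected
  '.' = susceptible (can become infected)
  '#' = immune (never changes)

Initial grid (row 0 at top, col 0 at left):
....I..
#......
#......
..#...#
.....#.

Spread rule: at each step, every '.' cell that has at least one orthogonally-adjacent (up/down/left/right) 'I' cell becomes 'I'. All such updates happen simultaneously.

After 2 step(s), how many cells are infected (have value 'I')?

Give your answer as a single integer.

Step 0 (initial): 1 infected
Step 1: +3 new -> 4 infected
Step 2: +5 new -> 9 infected

Answer: 9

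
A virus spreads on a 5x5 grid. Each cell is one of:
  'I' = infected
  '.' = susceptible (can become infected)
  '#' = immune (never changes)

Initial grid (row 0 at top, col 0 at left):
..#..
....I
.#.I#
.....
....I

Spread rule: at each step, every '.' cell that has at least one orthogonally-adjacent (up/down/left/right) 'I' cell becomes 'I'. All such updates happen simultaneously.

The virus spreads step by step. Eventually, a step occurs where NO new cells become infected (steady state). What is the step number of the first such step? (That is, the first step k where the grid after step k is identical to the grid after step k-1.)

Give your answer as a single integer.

Step 0 (initial): 3 infected
Step 1: +6 new -> 9 infected
Step 2: +4 new -> 13 infected
Step 3: +3 new -> 16 infected
Step 4: +4 new -> 20 infected
Step 5: +2 new -> 22 infected
Step 6: +0 new -> 22 infected

Answer: 6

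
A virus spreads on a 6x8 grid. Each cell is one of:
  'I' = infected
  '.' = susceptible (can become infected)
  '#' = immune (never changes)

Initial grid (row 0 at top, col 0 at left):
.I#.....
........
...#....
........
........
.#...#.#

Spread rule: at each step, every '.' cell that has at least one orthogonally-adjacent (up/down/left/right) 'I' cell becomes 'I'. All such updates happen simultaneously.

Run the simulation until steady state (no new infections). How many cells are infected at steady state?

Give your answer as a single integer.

Answer: 43

Derivation:
Step 0 (initial): 1 infected
Step 1: +2 new -> 3 infected
Step 2: +3 new -> 6 infected
Step 3: +4 new -> 10 infected
Step 4: +5 new -> 15 infected
Step 5: +6 new -> 21 infected
Step 6: +7 new -> 28 infected
Step 7: +6 new -> 34 infected
Step 8: +5 new -> 39 infected
Step 9: +2 new -> 41 infected
Step 10: +2 new -> 43 infected
Step 11: +0 new -> 43 infected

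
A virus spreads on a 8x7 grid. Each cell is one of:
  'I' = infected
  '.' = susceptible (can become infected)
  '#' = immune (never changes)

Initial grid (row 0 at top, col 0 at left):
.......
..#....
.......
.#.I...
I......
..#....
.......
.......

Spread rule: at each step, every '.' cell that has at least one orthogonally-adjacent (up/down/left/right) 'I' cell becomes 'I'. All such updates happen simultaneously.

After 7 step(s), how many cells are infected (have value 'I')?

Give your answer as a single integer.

Step 0 (initial): 2 infected
Step 1: +7 new -> 9 infected
Step 2: +10 new -> 19 infected
Step 3: +11 new -> 30 infected
Step 4: +12 new -> 42 infected
Step 5: +7 new -> 49 infected
Step 6: +3 new -> 52 infected
Step 7: +1 new -> 53 infected

Answer: 53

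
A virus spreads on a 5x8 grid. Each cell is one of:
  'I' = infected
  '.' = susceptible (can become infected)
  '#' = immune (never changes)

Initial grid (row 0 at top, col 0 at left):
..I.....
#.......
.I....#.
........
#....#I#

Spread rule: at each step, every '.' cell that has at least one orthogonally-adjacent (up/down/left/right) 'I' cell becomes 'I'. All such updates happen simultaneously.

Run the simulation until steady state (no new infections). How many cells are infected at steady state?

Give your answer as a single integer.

Step 0 (initial): 3 infected
Step 1: +8 new -> 11 infected
Step 2: +9 new -> 20 infected
Step 3: +8 new -> 28 infected
Step 4: +5 new -> 33 infected
Step 5: +2 new -> 35 infected
Step 6: +0 new -> 35 infected

Answer: 35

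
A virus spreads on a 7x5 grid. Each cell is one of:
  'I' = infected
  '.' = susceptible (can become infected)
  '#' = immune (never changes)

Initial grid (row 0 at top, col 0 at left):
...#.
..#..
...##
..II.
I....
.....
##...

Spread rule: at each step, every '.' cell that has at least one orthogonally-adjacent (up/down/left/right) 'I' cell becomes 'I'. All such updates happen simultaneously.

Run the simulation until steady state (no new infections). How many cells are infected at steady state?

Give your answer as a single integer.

Step 0 (initial): 3 infected
Step 1: +8 new -> 11 infected
Step 2: +6 new -> 17 infected
Step 3: +5 new -> 22 infected
Step 4: +3 new -> 25 infected
Step 5: +1 new -> 26 infected
Step 6: +0 new -> 26 infected

Answer: 26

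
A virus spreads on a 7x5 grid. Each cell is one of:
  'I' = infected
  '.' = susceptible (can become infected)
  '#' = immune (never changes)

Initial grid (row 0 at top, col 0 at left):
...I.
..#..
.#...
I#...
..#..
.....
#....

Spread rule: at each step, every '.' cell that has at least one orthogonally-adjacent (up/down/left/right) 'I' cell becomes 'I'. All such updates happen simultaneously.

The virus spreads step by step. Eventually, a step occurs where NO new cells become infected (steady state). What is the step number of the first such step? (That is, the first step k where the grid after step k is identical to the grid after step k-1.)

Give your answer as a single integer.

Answer: 8

Derivation:
Step 0 (initial): 2 infected
Step 1: +5 new -> 7 infected
Step 2: +6 new -> 13 infected
Step 3: +6 new -> 19 infected
Step 4: +5 new -> 24 infected
Step 5: +3 new -> 27 infected
Step 6: +2 new -> 29 infected
Step 7: +1 new -> 30 infected
Step 8: +0 new -> 30 infected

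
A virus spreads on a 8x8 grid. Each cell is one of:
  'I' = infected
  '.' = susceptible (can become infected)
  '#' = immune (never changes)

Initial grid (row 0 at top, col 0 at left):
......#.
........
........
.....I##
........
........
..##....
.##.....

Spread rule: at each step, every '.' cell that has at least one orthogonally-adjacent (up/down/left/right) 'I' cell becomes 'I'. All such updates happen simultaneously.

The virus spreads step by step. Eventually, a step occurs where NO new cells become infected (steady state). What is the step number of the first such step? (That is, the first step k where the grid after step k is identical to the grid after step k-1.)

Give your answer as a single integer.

Answer: 10

Derivation:
Step 0 (initial): 1 infected
Step 1: +3 new -> 4 infected
Step 2: +7 new -> 11 infected
Step 3: +11 new -> 22 infected
Step 4: +11 new -> 33 infected
Step 5: +10 new -> 43 infected
Step 6: +7 new -> 50 infected
Step 7: +4 new -> 54 infected
Step 8: +2 new -> 56 infected
Step 9: +1 new -> 57 infected
Step 10: +0 new -> 57 infected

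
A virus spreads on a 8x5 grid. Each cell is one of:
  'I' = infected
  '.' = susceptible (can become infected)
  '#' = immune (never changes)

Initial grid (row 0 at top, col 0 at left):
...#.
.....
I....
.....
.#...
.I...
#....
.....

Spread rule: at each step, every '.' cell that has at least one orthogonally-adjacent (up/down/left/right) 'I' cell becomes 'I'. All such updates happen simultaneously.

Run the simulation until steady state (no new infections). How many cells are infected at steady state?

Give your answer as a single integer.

Answer: 37

Derivation:
Step 0 (initial): 2 infected
Step 1: +6 new -> 8 infected
Step 2: +9 new -> 17 infected
Step 3: +9 new -> 26 infected
Step 4: +7 new -> 33 infected
Step 5: +3 new -> 36 infected
Step 6: +1 new -> 37 infected
Step 7: +0 new -> 37 infected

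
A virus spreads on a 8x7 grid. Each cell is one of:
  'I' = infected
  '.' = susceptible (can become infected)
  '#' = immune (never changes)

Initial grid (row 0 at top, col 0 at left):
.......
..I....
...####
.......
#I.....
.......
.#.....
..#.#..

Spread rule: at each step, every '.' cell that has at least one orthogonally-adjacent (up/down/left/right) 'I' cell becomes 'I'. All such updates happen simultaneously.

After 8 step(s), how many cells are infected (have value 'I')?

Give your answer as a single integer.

Answer: 48

Derivation:
Step 0 (initial): 2 infected
Step 1: +7 new -> 9 infected
Step 2: +10 new -> 19 infected
Step 3: +9 new -> 28 infected
Step 4: +7 new -> 35 infected
Step 5: +7 new -> 42 infected
Step 6: +3 new -> 45 infected
Step 7: +2 new -> 47 infected
Step 8: +1 new -> 48 infected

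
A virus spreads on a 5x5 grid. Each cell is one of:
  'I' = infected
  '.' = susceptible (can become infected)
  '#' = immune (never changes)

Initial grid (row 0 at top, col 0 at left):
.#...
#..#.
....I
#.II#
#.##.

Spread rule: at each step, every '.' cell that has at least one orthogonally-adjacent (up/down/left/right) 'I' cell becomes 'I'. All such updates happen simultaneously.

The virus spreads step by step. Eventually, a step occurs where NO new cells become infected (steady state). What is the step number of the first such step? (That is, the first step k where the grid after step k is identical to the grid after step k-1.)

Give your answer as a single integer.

Step 0 (initial): 3 infected
Step 1: +4 new -> 7 infected
Step 2: +4 new -> 11 infected
Step 3: +4 new -> 15 infected
Step 4: +0 new -> 15 infected

Answer: 4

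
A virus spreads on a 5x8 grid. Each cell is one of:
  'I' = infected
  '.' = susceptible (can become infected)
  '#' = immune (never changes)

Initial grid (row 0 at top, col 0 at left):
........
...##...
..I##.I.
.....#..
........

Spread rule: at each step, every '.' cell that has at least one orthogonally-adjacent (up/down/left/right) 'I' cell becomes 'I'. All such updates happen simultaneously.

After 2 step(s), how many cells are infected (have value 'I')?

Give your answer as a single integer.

Answer: 20

Derivation:
Step 0 (initial): 2 infected
Step 1: +7 new -> 9 infected
Step 2: +11 new -> 20 infected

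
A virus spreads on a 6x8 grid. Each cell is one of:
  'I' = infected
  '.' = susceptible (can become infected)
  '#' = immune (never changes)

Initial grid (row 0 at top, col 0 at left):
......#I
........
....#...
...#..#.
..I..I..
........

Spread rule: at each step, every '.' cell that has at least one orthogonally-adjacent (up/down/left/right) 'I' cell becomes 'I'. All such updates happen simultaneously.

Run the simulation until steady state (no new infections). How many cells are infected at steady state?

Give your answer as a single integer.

Answer: 44

Derivation:
Step 0 (initial): 3 infected
Step 1: +9 new -> 12 infected
Step 2: +12 new -> 24 infected
Step 3: +9 new -> 33 infected
Step 4: +6 new -> 39 infected
Step 5: +4 new -> 43 infected
Step 6: +1 new -> 44 infected
Step 7: +0 new -> 44 infected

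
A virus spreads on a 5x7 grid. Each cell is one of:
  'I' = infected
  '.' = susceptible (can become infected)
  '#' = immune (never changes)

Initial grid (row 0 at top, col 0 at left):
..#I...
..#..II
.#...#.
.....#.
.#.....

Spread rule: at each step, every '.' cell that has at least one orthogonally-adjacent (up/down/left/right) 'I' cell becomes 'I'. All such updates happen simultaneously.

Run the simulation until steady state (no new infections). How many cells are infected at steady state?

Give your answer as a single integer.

Step 0 (initial): 3 infected
Step 1: +6 new -> 9 infected
Step 2: +3 new -> 12 infected
Step 3: +4 new -> 16 infected
Step 4: +4 new -> 20 infected
Step 5: +2 new -> 22 infected
Step 6: +1 new -> 23 infected
Step 7: +2 new -> 25 infected
Step 8: +1 new -> 26 infected
Step 9: +2 new -> 28 infected
Step 10: +1 new -> 29 infected
Step 11: +0 new -> 29 infected

Answer: 29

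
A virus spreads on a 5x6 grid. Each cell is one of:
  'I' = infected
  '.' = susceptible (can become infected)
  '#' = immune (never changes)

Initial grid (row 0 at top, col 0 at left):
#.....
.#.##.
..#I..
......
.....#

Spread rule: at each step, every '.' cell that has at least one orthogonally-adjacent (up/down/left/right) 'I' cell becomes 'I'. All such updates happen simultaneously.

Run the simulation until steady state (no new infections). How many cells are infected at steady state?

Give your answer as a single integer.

Answer: 24

Derivation:
Step 0 (initial): 1 infected
Step 1: +2 new -> 3 infected
Step 2: +4 new -> 7 infected
Step 3: +5 new -> 12 infected
Step 4: +4 new -> 16 infected
Step 5: +3 new -> 19 infected
Step 6: +2 new -> 21 infected
Step 7: +1 new -> 22 infected
Step 8: +2 new -> 24 infected
Step 9: +0 new -> 24 infected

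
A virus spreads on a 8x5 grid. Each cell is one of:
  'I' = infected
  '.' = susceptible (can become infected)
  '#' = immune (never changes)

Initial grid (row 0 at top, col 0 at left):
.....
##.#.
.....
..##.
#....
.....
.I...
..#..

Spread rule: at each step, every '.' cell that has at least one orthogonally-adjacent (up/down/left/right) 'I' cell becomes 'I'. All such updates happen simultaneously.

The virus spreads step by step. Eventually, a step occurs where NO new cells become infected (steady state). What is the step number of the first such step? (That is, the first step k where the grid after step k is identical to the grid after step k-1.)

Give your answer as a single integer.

Step 0 (initial): 1 infected
Step 1: +4 new -> 5 infected
Step 2: +5 new -> 10 infected
Step 3: +5 new -> 15 infected
Step 4: +5 new -> 20 infected
Step 5: +3 new -> 23 infected
Step 6: +3 new -> 26 infected
Step 7: +2 new -> 28 infected
Step 8: +3 new -> 31 infected
Step 9: +2 new -> 33 infected
Step 10: +0 new -> 33 infected

Answer: 10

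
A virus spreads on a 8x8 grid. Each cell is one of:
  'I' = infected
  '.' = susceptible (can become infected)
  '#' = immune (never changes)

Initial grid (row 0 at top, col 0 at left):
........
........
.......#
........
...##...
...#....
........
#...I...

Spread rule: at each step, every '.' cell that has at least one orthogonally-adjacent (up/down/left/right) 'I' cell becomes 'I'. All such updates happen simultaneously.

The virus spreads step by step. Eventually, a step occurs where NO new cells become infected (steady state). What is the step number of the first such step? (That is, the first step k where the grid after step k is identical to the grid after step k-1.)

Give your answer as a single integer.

Step 0 (initial): 1 infected
Step 1: +3 new -> 4 infected
Step 2: +5 new -> 9 infected
Step 3: +5 new -> 14 infected
Step 4: +5 new -> 19 infected
Step 5: +6 new -> 25 infected
Step 6: +7 new -> 32 infected
Step 7: +8 new -> 40 infected
Step 8: +7 new -> 47 infected
Step 9: +7 new -> 54 infected
Step 10: +4 new -> 58 infected
Step 11: +1 new -> 59 infected
Step 12: +0 new -> 59 infected

Answer: 12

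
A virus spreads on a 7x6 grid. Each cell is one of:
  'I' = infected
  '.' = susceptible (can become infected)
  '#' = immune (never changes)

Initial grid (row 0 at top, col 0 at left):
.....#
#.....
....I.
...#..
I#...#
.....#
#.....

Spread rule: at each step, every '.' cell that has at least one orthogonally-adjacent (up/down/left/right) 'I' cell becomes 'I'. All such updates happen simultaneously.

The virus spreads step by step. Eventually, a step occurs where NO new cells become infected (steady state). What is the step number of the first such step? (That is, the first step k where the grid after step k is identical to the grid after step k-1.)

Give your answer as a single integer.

Step 0 (initial): 2 infected
Step 1: +6 new -> 8 infected
Step 2: +9 new -> 17 infected
Step 3: +8 new -> 25 infected
Step 4: +6 new -> 31 infected
Step 5: +3 new -> 34 infected
Step 6: +1 new -> 35 infected
Step 7: +0 new -> 35 infected

Answer: 7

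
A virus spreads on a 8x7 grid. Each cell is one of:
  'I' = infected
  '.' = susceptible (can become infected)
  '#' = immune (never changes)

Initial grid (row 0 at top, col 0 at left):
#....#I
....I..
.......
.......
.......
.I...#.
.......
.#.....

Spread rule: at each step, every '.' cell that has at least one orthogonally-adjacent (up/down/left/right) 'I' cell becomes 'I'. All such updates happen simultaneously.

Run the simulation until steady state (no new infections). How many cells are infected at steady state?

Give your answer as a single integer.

Answer: 52

Derivation:
Step 0 (initial): 3 infected
Step 1: +9 new -> 12 infected
Step 2: +12 new -> 24 infected
Step 3: +15 new -> 39 infected
Step 4: +7 new -> 46 infected
Step 5: +3 new -> 49 infected
Step 6: +2 new -> 51 infected
Step 7: +1 new -> 52 infected
Step 8: +0 new -> 52 infected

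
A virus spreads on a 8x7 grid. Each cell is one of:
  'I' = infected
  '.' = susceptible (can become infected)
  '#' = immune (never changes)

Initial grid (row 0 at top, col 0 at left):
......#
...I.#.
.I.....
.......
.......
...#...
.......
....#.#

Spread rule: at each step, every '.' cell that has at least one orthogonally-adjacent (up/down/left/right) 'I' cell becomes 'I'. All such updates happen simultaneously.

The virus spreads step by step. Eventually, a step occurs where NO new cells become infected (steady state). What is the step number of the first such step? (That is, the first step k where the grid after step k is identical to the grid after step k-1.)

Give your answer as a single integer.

Answer: 9

Derivation:
Step 0 (initial): 2 infected
Step 1: +8 new -> 10 infected
Step 2: +9 new -> 19 infected
Step 3: +8 new -> 27 infected
Step 4: +6 new -> 33 infected
Step 5: +7 new -> 40 infected
Step 6: +6 new -> 46 infected
Step 7: +3 new -> 49 infected
Step 8: +2 new -> 51 infected
Step 9: +0 new -> 51 infected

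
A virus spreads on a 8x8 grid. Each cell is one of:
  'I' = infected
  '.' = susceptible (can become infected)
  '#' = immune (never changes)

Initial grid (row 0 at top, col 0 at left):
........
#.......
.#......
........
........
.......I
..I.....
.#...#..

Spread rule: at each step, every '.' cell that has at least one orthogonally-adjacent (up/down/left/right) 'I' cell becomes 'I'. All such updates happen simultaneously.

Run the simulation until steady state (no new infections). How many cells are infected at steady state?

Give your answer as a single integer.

Step 0 (initial): 2 infected
Step 1: +7 new -> 9 infected
Step 2: +11 new -> 20 infected
Step 3: +12 new -> 32 infected
Step 4: +8 new -> 40 infected
Step 5: +7 new -> 47 infected
Step 6: +7 new -> 54 infected
Step 7: +4 new -> 58 infected
Step 8: +2 new -> 60 infected
Step 9: +0 new -> 60 infected

Answer: 60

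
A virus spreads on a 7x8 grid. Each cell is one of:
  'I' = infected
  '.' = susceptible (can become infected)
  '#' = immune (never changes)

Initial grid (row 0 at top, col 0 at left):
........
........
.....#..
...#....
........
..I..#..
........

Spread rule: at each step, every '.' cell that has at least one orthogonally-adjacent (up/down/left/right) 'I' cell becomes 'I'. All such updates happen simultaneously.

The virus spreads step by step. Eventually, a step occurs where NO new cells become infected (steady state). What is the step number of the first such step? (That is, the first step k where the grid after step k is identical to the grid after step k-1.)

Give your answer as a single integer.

Step 0 (initial): 1 infected
Step 1: +4 new -> 5 infected
Step 2: +7 new -> 12 infected
Step 3: +6 new -> 18 infected
Step 4: +7 new -> 25 infected
Step 5: +8 new -> 33 infected
Step 6: +8 new -> 41 infected
Step 7: +6 new -> 47 infected
Step 8: +3 new -> 50 infected
Step 9: +2 new -> 52 infected
Step 10: +1 new -> 53 infected
Step 11: +0 new -> 53 infected

Answer: 11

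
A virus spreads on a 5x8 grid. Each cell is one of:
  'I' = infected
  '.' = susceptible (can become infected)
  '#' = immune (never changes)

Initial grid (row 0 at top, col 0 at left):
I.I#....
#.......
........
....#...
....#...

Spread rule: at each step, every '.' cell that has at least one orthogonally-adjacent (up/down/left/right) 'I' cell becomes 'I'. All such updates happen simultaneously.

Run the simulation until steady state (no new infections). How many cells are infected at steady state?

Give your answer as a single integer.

Answer: 36

Derivation:
Step 0 (initial): 2 infected
Step 1: +2 new -> 4 infected
Step 2: +3 new -> 7 infected
Step 3: +4 new -> 11 infected
Step 4: +7 new -> 18 infected
Step 5: +6 new -> 24 infected
Step 6: +5 new -> 29 infected
Step 7: +4 new -> 33 infected
Step 8: +2 new -> 35 infected
Step 9: +1 new -> 36 infected
Step 10: +0 new -> 36 infected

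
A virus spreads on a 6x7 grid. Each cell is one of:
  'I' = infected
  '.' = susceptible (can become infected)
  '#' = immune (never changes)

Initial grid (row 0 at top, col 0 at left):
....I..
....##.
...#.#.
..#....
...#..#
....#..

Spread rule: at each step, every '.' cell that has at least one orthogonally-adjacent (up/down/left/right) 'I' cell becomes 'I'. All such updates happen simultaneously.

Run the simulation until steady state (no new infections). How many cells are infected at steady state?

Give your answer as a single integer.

Answer: 34

Derivation:
Step 0 (initial): 1 infected
Step 1: +2 new -> 3 infected
Step 2: +3 new -> 6 infected
Step 3: +3 new -> 9 infected
Step 4: +4 new -> 13 infected
Step 5: +3 new -> 16 infected
Step 6: +3 new -> 19 infected
Step 7: +4 new -> 23 infected
Step 8: +7 new -> 30 infected
Step 9: +3 new -> 33 infected
Step 10: +1 new -> 34 infected
Step 11: +0 new -> 34 infected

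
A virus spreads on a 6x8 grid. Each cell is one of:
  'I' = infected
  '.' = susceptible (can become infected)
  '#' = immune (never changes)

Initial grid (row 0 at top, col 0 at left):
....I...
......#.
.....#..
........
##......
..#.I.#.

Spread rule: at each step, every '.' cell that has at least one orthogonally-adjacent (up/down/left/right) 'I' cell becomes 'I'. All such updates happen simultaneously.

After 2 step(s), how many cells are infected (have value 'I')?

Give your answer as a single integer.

Answer: 16

Derivation:
Step 0 (initial): 2 infected
Step 1: +6 new -> 8 infected
Step 2: +8 new -> 16 infected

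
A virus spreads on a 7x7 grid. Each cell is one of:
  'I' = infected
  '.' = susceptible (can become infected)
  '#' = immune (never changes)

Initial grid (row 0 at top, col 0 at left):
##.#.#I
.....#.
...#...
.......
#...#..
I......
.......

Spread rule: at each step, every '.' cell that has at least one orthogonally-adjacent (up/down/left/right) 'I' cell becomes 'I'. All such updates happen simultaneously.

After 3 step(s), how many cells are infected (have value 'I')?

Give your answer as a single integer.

Answer: 15

Derivation:
Step 0 (initial): 2 infected
Step 1: +3 new -> 5 infected
Step 2: +4 new -> 9 infected
Step 3: +6 new -> 15 infected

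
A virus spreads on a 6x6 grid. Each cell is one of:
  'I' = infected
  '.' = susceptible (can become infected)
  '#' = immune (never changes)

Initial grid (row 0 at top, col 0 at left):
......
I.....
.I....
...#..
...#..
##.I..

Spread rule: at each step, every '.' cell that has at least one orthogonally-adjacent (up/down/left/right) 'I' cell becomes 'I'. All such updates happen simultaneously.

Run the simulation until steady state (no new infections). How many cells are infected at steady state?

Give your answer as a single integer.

Answer: 32

Derivation:
Step 0 (initial): 3 infected
Step 1: +7 new -> 10 infected
Step 2: +9 new -> 19 infected
Step 3: +6 new -> 25 infected
Step 4: +4 new -> 29 infected
Step 5: +2 new -> 31 infected
Step 6: +1 new -> 32 infected
Step 7: +0 new -> 32 infected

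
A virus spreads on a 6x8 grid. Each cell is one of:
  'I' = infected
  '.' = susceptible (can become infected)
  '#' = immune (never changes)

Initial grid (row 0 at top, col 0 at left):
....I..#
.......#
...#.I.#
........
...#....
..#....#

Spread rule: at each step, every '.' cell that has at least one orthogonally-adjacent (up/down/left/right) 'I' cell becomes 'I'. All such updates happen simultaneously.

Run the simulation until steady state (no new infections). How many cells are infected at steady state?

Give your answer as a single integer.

Answer: 41

Derivation:
Step 0 (initial): 2 infected
Step 1: +7 new -> 9 infected
Step 2: +7 new -> 16 infected
Step 3: +7 new -> 23 infected
Step 4: +7 new -> 30 infected
Step 5: +5 new -> 35 infected
Step 6: +3 new -> 38 infected
Step 7: +2 new -> 40 infected
Step 8: +1 new -> 41 infected
Step 9: +0 new -> 41 infected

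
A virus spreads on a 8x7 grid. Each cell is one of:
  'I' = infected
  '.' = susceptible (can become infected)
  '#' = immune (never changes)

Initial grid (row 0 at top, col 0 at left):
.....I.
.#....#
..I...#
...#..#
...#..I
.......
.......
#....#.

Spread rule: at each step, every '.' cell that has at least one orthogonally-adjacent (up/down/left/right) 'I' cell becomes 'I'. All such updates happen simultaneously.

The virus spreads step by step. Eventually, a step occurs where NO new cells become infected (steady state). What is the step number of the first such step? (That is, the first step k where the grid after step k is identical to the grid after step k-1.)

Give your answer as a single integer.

Step 0 (initial): 3 infected
Step 1: +9 new -> 12 infected
Step 2: +13 new -> 25 infected
Step 3: +9 new -> 34 infected
Step 4: +6 new -> 40 infected
Step 5: +5 new -> 45 infected
Step 6: +3 new -> 48 infected
Step 7: +0 new -> 48 infected

Answer: 7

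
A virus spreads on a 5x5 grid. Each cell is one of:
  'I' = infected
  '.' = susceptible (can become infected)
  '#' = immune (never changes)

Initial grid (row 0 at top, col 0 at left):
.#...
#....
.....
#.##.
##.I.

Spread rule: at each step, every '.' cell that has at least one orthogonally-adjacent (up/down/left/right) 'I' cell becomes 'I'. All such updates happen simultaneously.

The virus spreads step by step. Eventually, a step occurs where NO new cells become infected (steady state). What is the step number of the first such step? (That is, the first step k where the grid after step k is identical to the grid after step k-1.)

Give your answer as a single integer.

Answer: 8

Derivation:
Step 0 (initial): 1 infected
Step 1: +2 new -> 3 infected
Step 2: +1 new -> 4 infected
Step 3: +1 new -> 5 infected
Step 4: +2 new -> 7 infected
Step 5: +3 new -> 10 infected
Step 6: +3 new -> 13 infected
Step 7: +4 new -> 17 infected
Step 8: +0 new -> 17 infected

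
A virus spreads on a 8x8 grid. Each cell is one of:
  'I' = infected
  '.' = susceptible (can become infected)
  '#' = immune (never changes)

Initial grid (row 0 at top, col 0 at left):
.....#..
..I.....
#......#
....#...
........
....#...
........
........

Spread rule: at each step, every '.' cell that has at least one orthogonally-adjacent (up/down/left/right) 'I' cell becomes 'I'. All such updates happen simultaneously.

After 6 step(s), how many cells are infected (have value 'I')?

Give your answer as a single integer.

Answer: 41

Derivation:
Step 0 (initial): 1 infected
Step 1: +4 new -> 5 infected
Step 2: +7 new -> 12 infected
Step 3: +7 new -> 19 infected
Step 4: +6 new -> 25 infected
Step 5: +9 new -> 34 infected
Step 6: +7 new -> 41 infected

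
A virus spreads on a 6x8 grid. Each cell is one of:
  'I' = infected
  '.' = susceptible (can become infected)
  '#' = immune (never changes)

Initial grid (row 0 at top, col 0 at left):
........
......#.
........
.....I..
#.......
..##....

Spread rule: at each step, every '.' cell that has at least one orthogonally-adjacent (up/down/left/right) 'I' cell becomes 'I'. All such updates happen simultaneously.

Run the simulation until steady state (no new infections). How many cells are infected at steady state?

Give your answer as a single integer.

Answer: 44

Derivation:
Step 0 (initial): 1 infected
Step 1: +4 new -> 5 infected
Step 2: +8 new -> 13 infected
Step 3: +9 new -> 22 infected
Step 4: +8 new -> 30 infected
Step 5: +6 new -> 36 infected
Step 6: +4 new -> 40 infected
Step 7: +3 new -> 43 infected
Step 8: +1 new -> 44 infected
Step 9: +0 new -> 44 infected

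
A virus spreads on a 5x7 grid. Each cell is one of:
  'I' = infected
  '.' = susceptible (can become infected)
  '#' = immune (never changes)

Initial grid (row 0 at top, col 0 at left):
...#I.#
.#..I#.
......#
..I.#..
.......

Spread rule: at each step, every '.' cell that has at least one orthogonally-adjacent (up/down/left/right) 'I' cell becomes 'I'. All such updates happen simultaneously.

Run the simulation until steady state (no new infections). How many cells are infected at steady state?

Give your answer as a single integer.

Step 0 (initial): 3 infected
Step 1: +7 new -> 10 infected
Step 2: +7 new -> 17 infected
Step 3: +5 new -> 22 infected
Step 4: +4 new -> 26 infected
Step 5: +2 new -> 28 infected
Step 6: +0 new -> 28 infected

Answer: 28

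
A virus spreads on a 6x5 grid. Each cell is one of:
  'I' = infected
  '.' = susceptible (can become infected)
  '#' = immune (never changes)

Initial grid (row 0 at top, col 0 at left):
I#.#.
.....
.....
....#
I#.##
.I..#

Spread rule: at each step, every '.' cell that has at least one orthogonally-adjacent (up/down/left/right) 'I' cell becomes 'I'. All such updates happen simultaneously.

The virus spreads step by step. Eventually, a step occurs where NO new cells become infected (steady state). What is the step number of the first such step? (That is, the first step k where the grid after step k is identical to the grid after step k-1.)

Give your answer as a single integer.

Step 0 (initial): 3 infected
Step 1: +4 new -> 7 infected
Step 2: +5 new -> 12 infected
Step 3: +3 new -> 15 infected
Step 4: +4 new -> 19 infected
Step 5: +2 new -> 21 infected
Step 6: +2 new -> 23 infected
Step 7: +0 new -> 23 infected

Answer: 7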